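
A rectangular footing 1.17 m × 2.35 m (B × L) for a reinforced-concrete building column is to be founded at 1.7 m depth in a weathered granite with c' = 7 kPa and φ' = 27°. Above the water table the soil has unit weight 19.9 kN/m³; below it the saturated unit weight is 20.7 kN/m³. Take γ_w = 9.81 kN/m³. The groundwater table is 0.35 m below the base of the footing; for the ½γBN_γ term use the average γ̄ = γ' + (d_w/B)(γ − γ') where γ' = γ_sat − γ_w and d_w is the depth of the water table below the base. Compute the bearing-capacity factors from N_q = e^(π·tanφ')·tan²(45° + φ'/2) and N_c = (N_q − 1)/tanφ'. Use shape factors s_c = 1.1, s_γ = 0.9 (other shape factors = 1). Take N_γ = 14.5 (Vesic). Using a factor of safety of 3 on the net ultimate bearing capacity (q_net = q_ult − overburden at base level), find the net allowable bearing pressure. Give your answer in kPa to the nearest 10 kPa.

N_q = e^(π·tan27°)·tan²(58.5°) = 13.2; N_c = (N_q − 1)/tanφ' = 23.94.
Overburden at base level: q = 19.9 × 1.7 = 33.83 kPa.
The water table is 0.35 m below the base (< B = 1.17 m), so the ½γBN_γ term uses γ̄ = γ' + (d_w/B)(γ − γ') = 10.89 + (0.35/1.17)(19.9 − 10.89) = 13.585 kN/m³.
Cohesion term c·N_c·s_c = 7 × 23.942 × 1.1 = 184.35 kPa; surcharge term q·N_q = 33.83 × 13.199 = 446.53 kPa; self-weight term 0.5·γ·B·N_γ·s_γ = 0.5 × 13.585 × 1.17 × 14.5 × 0.9 = 103.71 kPa.
q_ult = 184.35 + 446.53 + 103.71 = 734.6 kPa.
q_net = 734.6 − 33.83 = 700.77 kPa.
q_all(net) = 700.77 / 3 = 233.59 kPa.

q_all(net) ≈ 230 kPa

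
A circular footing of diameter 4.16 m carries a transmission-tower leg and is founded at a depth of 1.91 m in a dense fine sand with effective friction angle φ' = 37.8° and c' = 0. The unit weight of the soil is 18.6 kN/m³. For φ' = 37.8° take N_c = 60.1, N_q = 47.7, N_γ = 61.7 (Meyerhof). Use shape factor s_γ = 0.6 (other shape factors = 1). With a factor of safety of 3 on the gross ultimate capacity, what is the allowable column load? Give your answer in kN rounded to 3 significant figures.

Effective surcharge at the founding depth q = γ·D_f = 18.6 × 1.91 = 35.526 kPa.
q_ult = q·N_q + 0.5·γ·B·N_γ·s_γ
     = 35.526 × 47.7 + 0.5 × 18.6 × 4.16 × 61.7 × 0.6
     = 1694.6 + 1432.2 = 3126.8 kPa.
Gross allowable pressure q_all = 3126.8 / 3 = 1042.3 kPa.
Footing area = 13.5918 m², so allowable column load = 1042.3 × 13.5918 = 14166 kN.

P_all ≈ 14200 kN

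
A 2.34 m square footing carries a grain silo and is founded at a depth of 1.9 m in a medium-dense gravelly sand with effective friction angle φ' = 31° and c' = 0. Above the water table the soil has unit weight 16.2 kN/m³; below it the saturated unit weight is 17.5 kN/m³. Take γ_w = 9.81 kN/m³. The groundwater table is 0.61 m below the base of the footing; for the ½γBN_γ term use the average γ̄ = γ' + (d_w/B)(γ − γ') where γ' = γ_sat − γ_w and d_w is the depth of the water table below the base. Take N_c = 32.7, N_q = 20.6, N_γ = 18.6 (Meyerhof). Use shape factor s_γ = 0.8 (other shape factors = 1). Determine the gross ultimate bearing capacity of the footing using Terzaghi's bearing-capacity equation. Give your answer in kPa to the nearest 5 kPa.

q = γ·D_f = 16.2 × 1.9 = 30.78 kPa.
γ' = 7.69 kN/m³; averaging over the depth B below the base, γ̄ = γ' + (d_w/B)(γ − γ') = 9.9084 kN/m³.
q·N_q = 30.78 × 20.6 = 634.07 kPa
0.5·γ·B·N_γ·s_γ = 0.5 × 9.9084 × 2.34 × 18.6 × 0.8 = 172.5 kPa
q_ult = 634.07 + 172.5 = 806.57 kPa.

q_ult ≈ 805 kPa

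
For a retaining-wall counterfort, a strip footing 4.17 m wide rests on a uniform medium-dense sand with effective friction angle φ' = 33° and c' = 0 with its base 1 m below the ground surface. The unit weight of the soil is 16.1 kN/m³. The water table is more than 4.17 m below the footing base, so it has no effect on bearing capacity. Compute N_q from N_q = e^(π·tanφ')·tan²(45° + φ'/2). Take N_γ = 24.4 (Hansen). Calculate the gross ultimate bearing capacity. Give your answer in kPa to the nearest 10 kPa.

tan33° = 0.6494, so N_q = e^(π×0.6494)·tan²(61.5°) = 7.692 × 3.392 = 26.09.
q = γ·D_f = 16.1 × 1 = 16.1 kPa.
q·N_q = 16.1 × 26.092 = 420.08 kPa
0.5·γ·B·N_γ = 0.5 × 16.1 × 4.17 × 24.4 = 819.07 kPa
q_ult = 420.08 + 819.07 = 1239.2 kPa.

q_ult ≈ 1240 kPa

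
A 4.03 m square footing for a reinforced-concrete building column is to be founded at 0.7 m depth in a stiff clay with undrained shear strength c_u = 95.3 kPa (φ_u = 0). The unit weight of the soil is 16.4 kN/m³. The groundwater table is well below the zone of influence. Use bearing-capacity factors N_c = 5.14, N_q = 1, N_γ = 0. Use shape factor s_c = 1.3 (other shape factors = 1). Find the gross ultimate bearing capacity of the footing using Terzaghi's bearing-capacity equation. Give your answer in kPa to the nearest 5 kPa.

q_ult ≈ 650 kPa

Overburden at base level: q = 16.4 × 0.7 = 11.48 kPa.
Cohesion term c·N_c·s_c = 95.3 × 5.14 × 1.3 = 636.79 kPa; surcharge term q·N_q = 11.48 × 1 = 11.48 kPa.
q_ult = 636.79 + 11.48 = 648.27 kPa.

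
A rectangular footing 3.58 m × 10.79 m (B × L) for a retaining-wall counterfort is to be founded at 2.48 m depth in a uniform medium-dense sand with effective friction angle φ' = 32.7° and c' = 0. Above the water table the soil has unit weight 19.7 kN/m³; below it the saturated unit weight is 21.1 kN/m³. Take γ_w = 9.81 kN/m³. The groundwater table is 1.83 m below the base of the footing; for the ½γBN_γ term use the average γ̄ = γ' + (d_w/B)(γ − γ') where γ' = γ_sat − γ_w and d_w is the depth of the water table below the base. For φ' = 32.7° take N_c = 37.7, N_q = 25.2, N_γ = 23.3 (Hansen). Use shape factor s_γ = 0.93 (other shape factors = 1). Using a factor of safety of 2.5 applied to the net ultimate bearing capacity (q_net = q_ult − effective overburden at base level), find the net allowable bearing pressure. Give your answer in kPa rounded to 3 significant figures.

Overburden at base level: q = 19.7 × 2.48 = 48.856 kPa.
The water table is 1.83 m below the base (< B = 3.58 m), so the ½γBN_γ term uses γ̄ = γ' + (d_w/B)(γ − γ') = 11.29 + (1.83/3.58)(19.7 − 11.29) = 15.589 kN/m³.
Surcharge term q·N_q = 48.856 × 25.2 = 1231.2 kPa; self-weight term 0.5·γ·B·N_γ·s_γ = 0.5 × 15.589 × 3.58 × 23.3 × 0.93 = 604.66 kPa.
q_ult = 1231.2 + 604.66 = 1835.8 kPa.
Net ultimate: q_net = 1835.8 − 48.856 = 1787 kPa.
q_all(net) = 1787 / 2.5 = 714.79 kPa.

q_all(net) ≈ 715 kPa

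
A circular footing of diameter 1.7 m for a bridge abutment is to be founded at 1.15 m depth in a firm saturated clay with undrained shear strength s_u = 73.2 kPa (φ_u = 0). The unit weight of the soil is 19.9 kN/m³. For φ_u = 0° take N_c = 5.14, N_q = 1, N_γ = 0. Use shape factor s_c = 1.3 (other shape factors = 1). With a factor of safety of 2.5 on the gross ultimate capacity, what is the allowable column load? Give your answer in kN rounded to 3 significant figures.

P_all ≈ 465 kN

Overburden at base level: q = 19.9 × 1.15 = 22.885 kPa.
Cohesion term c·N_c·s_c = 73.2 × 5.14 × 1.3 = 489.12 kPa; surcharge term q·N_q = 22.885 × 1 = 22.885 kPa.
q_ult = 489.12 + 22.885 = 512.01 kPa.
Gross allowable pressure q_all = 512.01 / 2.5 = 204.8 kPa.
Footing area = 2.2698 m², so allowable column load = 204.8 × 2.2698 = 464.86 kN.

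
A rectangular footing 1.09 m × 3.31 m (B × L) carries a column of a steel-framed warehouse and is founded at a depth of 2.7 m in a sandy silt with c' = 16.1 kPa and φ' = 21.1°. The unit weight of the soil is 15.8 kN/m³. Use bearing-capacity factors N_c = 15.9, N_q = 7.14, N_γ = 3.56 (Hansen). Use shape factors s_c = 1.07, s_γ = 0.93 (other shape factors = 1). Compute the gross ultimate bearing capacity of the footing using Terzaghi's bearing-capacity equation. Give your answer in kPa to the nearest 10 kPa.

Overburden at base level: q = 15.8 × 2.7 = 42.66 kPa.
Cohesion term c·N_c·s_c = 16.1 × 15.9 × 1.07 = 273.91 kPa; surcharge term q·N_q = 42.66 × 7.14 = 304.59 kPa; self-weight term 0.5·γ·B·N_γ·s_γ = 0.5 × 15.8 × 1.09 × 3.56 × 0.93 = 28.509 kPa.
q_ult = 273.91 + 304.59 + 28.509 = 607.01 kPa.

q_ult ≈ 610 kPa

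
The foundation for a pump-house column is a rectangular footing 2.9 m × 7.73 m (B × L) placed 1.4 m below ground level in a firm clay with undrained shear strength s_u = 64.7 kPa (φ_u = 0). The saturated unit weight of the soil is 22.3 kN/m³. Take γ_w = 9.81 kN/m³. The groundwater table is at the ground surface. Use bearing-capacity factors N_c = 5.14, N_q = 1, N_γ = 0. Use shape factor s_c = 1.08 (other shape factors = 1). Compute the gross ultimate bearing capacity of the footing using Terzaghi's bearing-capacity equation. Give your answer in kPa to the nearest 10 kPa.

With the water table at the surface the whole profile is submerged: γ' = 22.3 − 9.81 = 12.49 kN/m³, so q = γ'·D_f = 17.486 kPa.
q_ult = c·N_c·s_c + q·N_q
     = 64.7 × 5.14 × 1.08 + 17.486 × 1
     = 359.16 + 17.486 = 376.65 kPa.

q_ult ≈ 380 kPa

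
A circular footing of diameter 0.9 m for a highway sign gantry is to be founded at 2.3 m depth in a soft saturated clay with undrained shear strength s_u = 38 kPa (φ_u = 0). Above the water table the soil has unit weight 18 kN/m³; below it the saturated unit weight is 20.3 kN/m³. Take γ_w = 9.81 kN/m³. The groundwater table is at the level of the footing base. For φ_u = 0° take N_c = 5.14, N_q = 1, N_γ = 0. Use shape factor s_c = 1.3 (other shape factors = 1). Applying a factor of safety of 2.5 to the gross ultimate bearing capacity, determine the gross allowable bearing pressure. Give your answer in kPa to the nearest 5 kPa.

q_all ≈ 120 kPa

Overburden at base level: q = 18 × 2.3 = 41.4 kPa.
Cohesion term c·N_c·s_c = 38 × 5.14 × 1.3 = 253.92 kPa; surcharge term q·N_q = 41.4 × 1 = 41.4 kPa.
q_ult = 253.92 + 41.4 = 295.32 kPa.
q_all = q_ult / FS = 295.32 / 2.5 = 118.13 kPa.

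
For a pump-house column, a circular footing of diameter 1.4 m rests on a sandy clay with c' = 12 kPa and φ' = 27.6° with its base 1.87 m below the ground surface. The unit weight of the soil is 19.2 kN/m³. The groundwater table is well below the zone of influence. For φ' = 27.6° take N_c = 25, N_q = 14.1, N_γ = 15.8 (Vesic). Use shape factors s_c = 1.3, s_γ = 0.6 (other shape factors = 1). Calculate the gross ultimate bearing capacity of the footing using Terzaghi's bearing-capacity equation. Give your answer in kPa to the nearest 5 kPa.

q_ult ≈ 1025 kPa

Effective surcharge at the founding depth q = γ·D_f = 19.2 × 1.87 = 35.904 kPa.
q_ult = c·N_c·s_c + q·N_q + 0.5·γ·B·N_γ·s_γ
     = 12 × 25 × 1.3 + 35.904 × 14.1 + 0.5 × 19.2 × 1.4 × 15.8 × 0.6
     = 390 + 506.25 + 127.41 = 1023.7 kPa.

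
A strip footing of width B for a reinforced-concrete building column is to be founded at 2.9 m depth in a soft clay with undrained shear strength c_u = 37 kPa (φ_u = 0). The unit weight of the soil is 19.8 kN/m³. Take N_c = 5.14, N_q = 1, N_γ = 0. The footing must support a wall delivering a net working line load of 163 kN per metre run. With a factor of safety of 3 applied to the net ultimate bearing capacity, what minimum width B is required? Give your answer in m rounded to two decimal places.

Overburden at base level: q = 19.8 × 2.9 = 57.42 kPa.
Cohesion term c·N_c = 37 × 5.14 = 190.18 kPa; surcharge term q·N_q = 57.42 × 1 = 57.42 kPa.
q_ult = 190.18 + 57.42 = 247.6 kPa.
For φ = 0 the ½γBN_γ term vanishes, so q_ult is independent of B. q_net = 247.6 − 57.42 = 190.18 kPa; q_all(net) = 190.18/3 = 63.393 kPa.
Required width B = w / q_all(net) = 163 / 63.393 = 2.571 m.

B = 2.57 m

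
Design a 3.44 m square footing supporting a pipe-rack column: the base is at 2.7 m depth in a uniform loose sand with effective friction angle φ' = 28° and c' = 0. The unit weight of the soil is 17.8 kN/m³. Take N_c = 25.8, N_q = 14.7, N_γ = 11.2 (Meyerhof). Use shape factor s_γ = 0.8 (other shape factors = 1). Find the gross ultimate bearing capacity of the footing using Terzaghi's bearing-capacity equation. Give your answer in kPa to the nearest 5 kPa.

Effective surcharge at the founding depth q = γ·D_f = 17.8 × 2.7 = 48.06 kPa.
q_ult = q·N_q + 0.5·γ·B·N_γ·s_γ
     = 48.06 × 14.7 + 0.5 × 17.8 × 3.44 × 11.2 × 0.8
     = 706.48 + 274.32 = 980.8 kPa.

q_ult ≈ 980 kPa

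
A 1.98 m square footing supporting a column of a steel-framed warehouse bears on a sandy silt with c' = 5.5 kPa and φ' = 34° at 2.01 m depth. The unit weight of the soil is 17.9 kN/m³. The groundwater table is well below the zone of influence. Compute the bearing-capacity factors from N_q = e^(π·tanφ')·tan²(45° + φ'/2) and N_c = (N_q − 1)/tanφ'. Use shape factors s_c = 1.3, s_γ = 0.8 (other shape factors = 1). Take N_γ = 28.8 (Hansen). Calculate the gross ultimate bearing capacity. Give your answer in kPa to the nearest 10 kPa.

tan34° = 0.6745, so N_q = e^(π×0.6745)·tan²(62°) = 8.323 × 3.537 = 29.44.
N_c = (29.44 − 1)/tan34° = 42.16.
Effective surcharge at the founding depth q = γ·D_f = 17.9 × 2.01 = 35.979 kPa.
q_ult = c·N_c·s_c + q·N_q + 0.5·γ·B·N_γ·s_γ
     = 5.5 × 42.164 × 1.3 + 35.979 × 29.44 + 0.5 × 17.9 × 1.98 × 28.8 × 0.8
     = 301.47 + 1059.2 + 408.29 = 1769 kPa.

q_ult ≈ 1770 kPa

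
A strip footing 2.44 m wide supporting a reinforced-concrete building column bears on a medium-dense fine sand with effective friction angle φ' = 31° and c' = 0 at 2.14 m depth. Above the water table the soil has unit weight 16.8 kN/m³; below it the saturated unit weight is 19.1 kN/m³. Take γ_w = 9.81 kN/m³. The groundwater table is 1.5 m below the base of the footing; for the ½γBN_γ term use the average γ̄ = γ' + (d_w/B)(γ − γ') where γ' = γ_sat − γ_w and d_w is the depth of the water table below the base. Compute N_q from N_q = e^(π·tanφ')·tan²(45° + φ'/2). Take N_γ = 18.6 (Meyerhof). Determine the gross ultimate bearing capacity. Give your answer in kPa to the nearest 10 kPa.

tan31° = 0.6009, so N_q = e^(π×0.6009)·tan²(60.5°) = 6.604 × 3.124 = 20.63.
Effective surcharge at the founding depth q = γ·D_f = 16.8 × 2.14 = 35.952 kPa.
With d_w = 1.5 m < B, γ̄ = 9.29 + (1.5/2.44) × (16.8 − 9.29) = 13.907 kN/m³.
q_ult = q·N_q + 0.5·γ·B·N_γ
     = 35.952 × 20.631 + 0.5 × 13.907 × 2.44 × 18.6
     = 741.72 + 315.57 = 1057.3 kPa.

q_ult ≈ 1060 kPa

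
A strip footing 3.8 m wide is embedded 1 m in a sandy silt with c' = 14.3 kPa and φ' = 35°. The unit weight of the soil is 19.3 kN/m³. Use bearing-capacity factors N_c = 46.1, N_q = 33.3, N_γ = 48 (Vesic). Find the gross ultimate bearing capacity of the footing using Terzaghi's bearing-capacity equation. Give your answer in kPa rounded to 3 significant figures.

q_ult ≈ 3060 kPa

q = γ·D_f = 19.3 × 1 = 19.3 kPa.
c·N_c = 14.3 × 46.1 = 659.23 kPa
q·N_q = 19.3 × 33.3 = 642.69 kPa
0.5·γ·B·N_γ = 0.5 × 19.3 × 3.8 × 48 = 1760.2 kPa
q_ult = 659.23 + 642.69 + 1760.2 = 3062.1 kPa.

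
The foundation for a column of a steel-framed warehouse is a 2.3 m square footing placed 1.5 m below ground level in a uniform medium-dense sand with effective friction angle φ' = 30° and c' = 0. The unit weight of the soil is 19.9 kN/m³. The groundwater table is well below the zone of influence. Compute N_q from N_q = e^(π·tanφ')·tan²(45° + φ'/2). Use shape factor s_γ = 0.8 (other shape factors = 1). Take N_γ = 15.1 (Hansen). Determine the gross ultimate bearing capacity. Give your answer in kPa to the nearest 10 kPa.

q_ult ≈ 830 kPa

tan30° = 0.5774, so N_q = e^(π×0.5774)·tan²(60°) = 6.134 × 3.0 = 18.4.
Overburden at base level: q = 19.9 × 1.5 = 29.85 kPa.
Surcharge term q·N_q = 29.85 × 18.401 = 549.27 kPa; self-weight term 0.5·γ·B·N_γ·s_γ = 0.5 × 19.9 × 2.3 × 15.1 × 0.8 = 276.45 kPa.
q_ult = 549.27 + 276.45 = 825.72 kPa.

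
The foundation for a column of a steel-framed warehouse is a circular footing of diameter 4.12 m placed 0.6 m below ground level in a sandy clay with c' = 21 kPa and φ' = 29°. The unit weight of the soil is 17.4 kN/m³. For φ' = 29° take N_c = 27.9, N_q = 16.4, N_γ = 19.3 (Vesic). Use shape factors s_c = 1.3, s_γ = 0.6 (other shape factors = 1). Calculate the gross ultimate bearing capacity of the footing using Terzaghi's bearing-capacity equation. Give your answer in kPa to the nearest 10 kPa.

Effective surcharge at the founding depth q = γ·D_f = 17.4 × 0.6 = 10.44 kPa.
q_ult = c·N_c·s_c + q·N_q + 0.5·γ·B·N_γ·s_γ
     = 21 × 27.9 × 1.3 + 10.44 × 16.4 + 0.5 × 17.4 × 4.12 × 19.3 × 0.6
     = 761.67 + 171.22 + 415.07 = 1348 kPa.

q_ult ≈ 1350 kPa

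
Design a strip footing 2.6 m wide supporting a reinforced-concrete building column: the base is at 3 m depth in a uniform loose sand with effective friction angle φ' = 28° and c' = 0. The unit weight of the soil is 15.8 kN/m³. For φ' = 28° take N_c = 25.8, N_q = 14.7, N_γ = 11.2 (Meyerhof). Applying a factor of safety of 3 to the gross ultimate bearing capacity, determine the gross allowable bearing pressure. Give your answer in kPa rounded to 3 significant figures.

Effective surcharge at the founding depth q = γ·D_f = 15.8 × 3 = 47.4 kPa.
q_ult = q·N_q + 0.5·γ·B·N_γ
     = 47.4 × 14.7 + 0.5 × 15.8 × 2.6 × 11.2
     = 696.78 + 230.05 = 926.83 kPa.
q_all = q_ult / FS = 926.83 / 3 = 308.94 kPa.

q_all ≈ 309 kPa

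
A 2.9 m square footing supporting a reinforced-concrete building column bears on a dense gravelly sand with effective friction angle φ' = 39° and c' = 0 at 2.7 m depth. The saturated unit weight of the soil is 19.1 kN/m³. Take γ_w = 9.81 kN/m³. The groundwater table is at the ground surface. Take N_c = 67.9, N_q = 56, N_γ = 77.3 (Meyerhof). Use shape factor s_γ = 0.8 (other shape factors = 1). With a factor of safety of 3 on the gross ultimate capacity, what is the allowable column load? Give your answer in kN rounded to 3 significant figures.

P_all ≈ 6270 kN

With the water table at the surface the whole profile is submerged: γ' = 19.1 − 9.81 = 9.29 kN/m³, so q = γ'·D_f = 25.083 kPa; the same γ' applies in the ½γBN_γ term.
q_ult = q·N_q + 0.5·γ·B·N_γ·s_γ
     = 25.083 × 56 + 0.5 × 9.29 × 2.9 × 77.3 × 0.8
     = 1404.6 + 833.02 = 2237.7 kPa.
Gross allowable pressure q_all = 2237.7 / 3 = 745.89 kPa.
Footing area = 8.41 m², so allowable column load = 745.89 × 8.41 = 6272.9 kN.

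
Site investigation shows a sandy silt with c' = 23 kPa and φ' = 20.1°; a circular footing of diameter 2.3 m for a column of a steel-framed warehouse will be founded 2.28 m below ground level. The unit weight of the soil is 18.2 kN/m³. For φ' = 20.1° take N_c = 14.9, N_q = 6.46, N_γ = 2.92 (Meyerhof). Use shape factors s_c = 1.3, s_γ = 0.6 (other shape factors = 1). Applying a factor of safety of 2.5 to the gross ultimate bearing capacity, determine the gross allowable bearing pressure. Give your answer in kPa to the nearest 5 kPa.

q_all ≈ 300 kPa

Effective surcharge at the founding depth q = γ·D_f = 18.2 × 2.28 = 41.496 kPa.
q_ult = c·N_c·s_c + q·N_q + 0.5·γ·B·N_γ·s_γ
     = 23 × 14.9 × 1.3 + 41.496 × 6.46 + 0.5 × 18.2 × 2.3 × 2.92 × 0.6
     = 445.51 + 268.06 + 36.669 = 750.24 kPa.
q_all = q_ult / FS = 750.24 / 2.5 = 300.1 kPa.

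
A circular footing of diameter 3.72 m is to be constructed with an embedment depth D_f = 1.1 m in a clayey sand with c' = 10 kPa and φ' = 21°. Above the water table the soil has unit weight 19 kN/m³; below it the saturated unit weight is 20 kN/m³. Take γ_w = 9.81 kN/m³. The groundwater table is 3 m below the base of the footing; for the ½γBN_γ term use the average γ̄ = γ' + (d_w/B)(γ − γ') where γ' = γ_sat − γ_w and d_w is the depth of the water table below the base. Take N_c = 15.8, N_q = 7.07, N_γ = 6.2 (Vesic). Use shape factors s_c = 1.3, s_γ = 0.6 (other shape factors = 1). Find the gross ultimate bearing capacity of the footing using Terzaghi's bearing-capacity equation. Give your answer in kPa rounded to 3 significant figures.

q = γ·D_f = 19 × 1.1 = 20.9 kPa.
γ' = 10.19 kN/m³; averaging over the depth B below the base, γ̄ = γ' + (d_w/B)(γ − γ') = 17.295 kN/m³.
c·N_c·s_c = 10 × 15.8 × 1.3 = 205.4 kPa
q·N_q = 20.9 × 7.07 = 147.76 kPa
0.5·γ·B·N_γ·s_γ = 0.5 × 17.295 × 3.72 × 6.2 × 0.6 = 119.67 kPa
q_ult = 205.4 + 147.76 + 119.67 = 472.83 kPa.

q_ult ≈ 473 kPa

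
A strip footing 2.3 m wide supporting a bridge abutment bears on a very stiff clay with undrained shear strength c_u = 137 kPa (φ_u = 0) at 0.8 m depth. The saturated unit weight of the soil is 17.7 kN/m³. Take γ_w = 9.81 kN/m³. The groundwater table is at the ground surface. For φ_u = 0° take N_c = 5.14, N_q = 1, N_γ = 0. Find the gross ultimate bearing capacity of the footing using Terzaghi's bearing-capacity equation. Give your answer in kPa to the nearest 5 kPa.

With the water table at the surface the whole profile is submerged: γ' = 17.7 − 9.81 = 7.89 kN/m³, so q = γ'·D_f = 6.312 kPa.
q_ult = c·N_c + q·N_q
     = 137 × 5.14 + 6.312 × 1
     = 704.18 + 6.312 = 710.49 kPa.

q_ult ≈ 710 kPa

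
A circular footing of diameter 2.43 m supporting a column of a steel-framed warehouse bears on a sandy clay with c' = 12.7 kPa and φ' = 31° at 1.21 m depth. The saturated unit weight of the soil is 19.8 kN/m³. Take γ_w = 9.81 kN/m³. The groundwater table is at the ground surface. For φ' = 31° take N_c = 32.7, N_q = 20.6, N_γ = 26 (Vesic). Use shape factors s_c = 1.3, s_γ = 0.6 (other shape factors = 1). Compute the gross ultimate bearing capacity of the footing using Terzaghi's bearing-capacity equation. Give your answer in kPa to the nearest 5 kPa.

Water table at ground surface, so effective unit weight γ' = 19.8 − 9.81 = 9.99 kN/m³ is used throughout; overburden q = 9.99 × 1.21 = 12.088 kPa; the same γ' applies in the ½γBN_γ term.
Cohesion term c·N_c·s_c = 12.7 × 32.7 × 1.3 = 539.88 kPa; surcharge term q·N_q = 12.088 × 20.6 = 249.01 kPa; self-weight term 0.5·γ·B·N_γ·s_γ = 0.5 × 9.99 × 2.43 × 26 × 0.6 = 189.35 kPa.
q_ult = 539.88 + 249.01 + 189.35 = 978.24 kPa.

q_ult ≈ 980 kPa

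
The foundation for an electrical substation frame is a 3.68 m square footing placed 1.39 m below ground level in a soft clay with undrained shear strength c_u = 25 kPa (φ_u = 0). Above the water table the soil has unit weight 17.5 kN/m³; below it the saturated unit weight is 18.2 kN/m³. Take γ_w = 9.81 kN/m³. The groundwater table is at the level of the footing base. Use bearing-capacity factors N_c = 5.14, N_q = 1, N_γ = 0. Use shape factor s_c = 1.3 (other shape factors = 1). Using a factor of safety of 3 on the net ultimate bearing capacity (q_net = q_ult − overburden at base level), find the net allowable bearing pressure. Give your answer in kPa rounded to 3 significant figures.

Effective surcharge at the founding depth q = γ·D_f = 17.5 × 1.39 = 24.325 kPa.
q_ult = c·N_c·s_c + q·N_q
     = 25 × 5.14 × 1.3 + 24.325 × 1
     = 167.05 + 24.325 = 191.38 kPa.
q_net = 191.38 − 24.325 = 167.05 kPa.
q_all(net) = 167.05 / 3 = 55.683 kPa.

q_all(net) ≈ 55.7 kPa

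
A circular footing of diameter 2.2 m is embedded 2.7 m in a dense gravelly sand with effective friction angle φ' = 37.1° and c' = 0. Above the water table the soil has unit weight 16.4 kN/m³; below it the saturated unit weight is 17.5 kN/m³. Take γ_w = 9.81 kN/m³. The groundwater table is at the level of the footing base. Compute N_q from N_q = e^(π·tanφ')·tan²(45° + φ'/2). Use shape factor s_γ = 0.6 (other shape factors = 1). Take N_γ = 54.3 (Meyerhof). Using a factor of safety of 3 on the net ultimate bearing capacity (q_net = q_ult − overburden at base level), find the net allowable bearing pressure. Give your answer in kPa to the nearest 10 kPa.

N_q = e^(π·tan37.1°)·tan²(63.55°) = 43.48.
Effective surcharge at the founding depth q = γ·D_f = 16.4 × 2.7 = 44.28 kPa.
The water table coincides with the base, so in the self-weight term γ → γ' = 7.69 kN/m³.
q_ult = q·N_q + 0.5·γ·B·N_γ·s_γ
     = 44.28 × 43.481 + 0.5 × 7.69 × 2.2 × 54.3 × 0.6
     = 1925.3 + 275.59 = 2200.9 kPa.
q_net = 2200.9 − 44.28 = 2156.6 kPa.
q_all(net) = 2156.6 / 3 = 718.88 kPa.

q_all(net) ≈ 720 kPa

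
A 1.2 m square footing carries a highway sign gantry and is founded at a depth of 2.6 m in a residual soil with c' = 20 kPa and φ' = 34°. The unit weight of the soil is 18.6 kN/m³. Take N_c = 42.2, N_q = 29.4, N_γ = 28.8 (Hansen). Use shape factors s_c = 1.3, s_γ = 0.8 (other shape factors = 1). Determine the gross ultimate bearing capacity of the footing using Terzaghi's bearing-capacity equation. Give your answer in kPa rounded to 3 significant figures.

q_ult ≈ 2780 kPa

Overburden at base level: q = 18.6 × 2.6 = 48.36 kPa.
Cohesion term c·N_c·s_c = 20 × 42.2 × 1.3 = 1097.2 kPa; surcharge term q·N_q = 48.36 × 29.4 = 1421.8 kPa; self-weight term 0.5·γ·B·N_γ·s_γ = 0.5 × 18.6 × 1.2 × 28.8 × 0.8 = 257.13 kPa.
q_ult = 1097.2 + 1421.8 + 257.13 = 2776.1 kPa.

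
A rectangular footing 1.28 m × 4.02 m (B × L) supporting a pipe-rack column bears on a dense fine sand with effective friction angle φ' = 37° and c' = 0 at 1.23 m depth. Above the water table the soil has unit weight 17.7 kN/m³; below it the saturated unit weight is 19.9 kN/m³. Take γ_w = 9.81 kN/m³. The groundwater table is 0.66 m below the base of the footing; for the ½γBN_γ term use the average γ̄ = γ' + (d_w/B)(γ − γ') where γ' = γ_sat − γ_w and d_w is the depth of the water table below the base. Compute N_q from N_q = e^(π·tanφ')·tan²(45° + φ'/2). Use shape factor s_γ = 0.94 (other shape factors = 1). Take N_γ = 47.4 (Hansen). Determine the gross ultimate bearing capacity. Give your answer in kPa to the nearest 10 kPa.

tan37° = 0.7536, so N_q = e^(π×0.7536)·tan²(63.5°) = 10.669 × 4.023 = 42.92.
q = γ·D_f = 17.7 × 1.23 = 21.771 kPa.
γ' = 10.09 kN/m³; averaging over the depth B below the base, γ̄ = γ' + (d_w/B)(γ − γ') = 14.014 kN/m³.
q·N_q = 21.771 × 42.92 = 934.41 kPa
0.5·γ·B·N_γ·s_γ = 0.5 × 14.014 × 1.28 × 47.4 × 0.94 = 399.62 kPa
q_ult = 934.41 + 399.62 = 1334 kPa.

q_ult ≈ 1330 kPa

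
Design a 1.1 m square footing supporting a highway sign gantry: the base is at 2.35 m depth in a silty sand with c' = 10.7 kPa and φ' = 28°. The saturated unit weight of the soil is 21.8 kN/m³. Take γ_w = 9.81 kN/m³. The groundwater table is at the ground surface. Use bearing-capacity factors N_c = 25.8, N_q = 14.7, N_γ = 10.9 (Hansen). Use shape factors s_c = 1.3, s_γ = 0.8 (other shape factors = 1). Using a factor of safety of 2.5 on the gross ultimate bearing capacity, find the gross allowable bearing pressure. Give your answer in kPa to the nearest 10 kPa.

q_all ≈ 330 kPa

Water table at ground surface, so effective unit weight γ' = 21.8 − 9.81 = 11.99 kN/m³ is used throughout; overburden q = 11.99 × 2.35 = 28.177 kPa; the same γ' applies in the ½γBN_γ term.
Cohesion term c·N_c·s_c = 10.7 × 25.8 × 1.3 = 358.88 kPa; surcharge term q·N_q = 28.177 × 14.7 = 414.19 kPa; self-weight term 0.5·γ·B·N_γ·s_γ = 0.5 × 11.99 × 1.1 × 10.9 × 0.8 = 57.504 kPa.
q_ult = 358.88 + 414.19 + 57.504 = 830.58 kPa.
q_all = 830.58 / 2.5 = 332.23 kPa.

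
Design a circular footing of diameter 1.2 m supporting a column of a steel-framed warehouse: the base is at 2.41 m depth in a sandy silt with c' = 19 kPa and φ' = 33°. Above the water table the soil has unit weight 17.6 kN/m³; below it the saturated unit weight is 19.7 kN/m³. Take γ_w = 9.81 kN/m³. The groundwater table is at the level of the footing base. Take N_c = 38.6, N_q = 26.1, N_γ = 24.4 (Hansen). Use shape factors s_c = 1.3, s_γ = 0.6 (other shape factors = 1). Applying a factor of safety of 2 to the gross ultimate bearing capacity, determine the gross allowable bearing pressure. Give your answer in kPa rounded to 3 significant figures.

Overburden at base level: q = 17.6 × 2.41 = 42.416 kPa.
Below the base the soil is submerged, so the ½γBN_γ term uses γ' = 19.7 − 9.81 = 9.89 kN/m³.
Cohesion term c·N_c·s_c = 19 × 38.6 × 1.3 = 953.42 kPa; surcharge term q·N_q = 42.416 × 26.1 = 1107.1 kPa; self-weight term 0.5·γ·B·N_γ·s_γ = 0.5 × 9.89 × 1.2 × 24.4 × 0.6 = 86.874 kPa.
q_ult = 953.42 + 1107.1 + 86.874 = 2147.4 kPa.
q_all = q_ult / FS = 2147.4 / 2 = 1073.7 kPa.

q_all ≈ 1070 kPa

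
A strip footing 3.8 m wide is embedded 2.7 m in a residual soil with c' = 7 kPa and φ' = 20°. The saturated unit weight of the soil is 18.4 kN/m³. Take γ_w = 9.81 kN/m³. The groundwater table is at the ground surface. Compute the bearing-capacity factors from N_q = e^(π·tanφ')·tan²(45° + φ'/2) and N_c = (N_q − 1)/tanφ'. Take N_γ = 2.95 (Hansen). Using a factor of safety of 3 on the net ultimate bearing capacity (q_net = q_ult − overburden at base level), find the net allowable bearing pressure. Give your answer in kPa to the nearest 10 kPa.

N_q = e^(π·tan20°)·tan²(55°) = 6.4; N_c = (N_q − 1)/tanφ' = 14.83.
γ' = 18.4 − 9.81 = 8.59 kN/m³ (submerged throughout). q = 8.59 × 2.7 = 23.193 kPa; the same γ' applies in the ½γBN_γ term.
c·N_c = 7 × 14.835 = 103.84 kPa
q·N_q = 23.193 × 6.3994 = 148.42 kPa
0.5·γ·B·N_γ = 0.5 × 8.59 × 3.8 × 2.95 = 48.147 kPa
q_ult = 103.84 + 148.42 + 48.147 = 300.41 kPa.
q_net = 300.41 − 23.193 = 277.22 kPa.
q_all(net) = 277.22 / 3 = 92.406 kPa.

q_all(net) ≈ 90 kPa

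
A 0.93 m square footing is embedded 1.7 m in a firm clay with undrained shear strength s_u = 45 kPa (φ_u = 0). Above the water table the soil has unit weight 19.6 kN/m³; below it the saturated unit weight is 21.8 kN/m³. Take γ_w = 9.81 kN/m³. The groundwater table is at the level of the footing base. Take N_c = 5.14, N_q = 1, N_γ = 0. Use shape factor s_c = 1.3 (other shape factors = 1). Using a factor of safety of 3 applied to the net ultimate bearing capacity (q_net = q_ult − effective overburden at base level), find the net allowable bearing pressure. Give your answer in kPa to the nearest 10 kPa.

q_all(net) ≈ 100 kPa

Overburden at base level: q = 19.6 × 1.7 = 33.32 kPa.
Cohesion term c·N_c·s_c = 45 × 5.14 × 1.3 = 300.69 kPa; surcharge term q·N_q = 33.32 × 1 = 33.32 kPa.
q_ult = 300.69 + 33.32 = 334.01 kPa.
Net ultimate: q_net = 334.01 − 33.32 = 300.69 kPa.
q_all(net) = 300.69 / 3 = 100.23 kPa.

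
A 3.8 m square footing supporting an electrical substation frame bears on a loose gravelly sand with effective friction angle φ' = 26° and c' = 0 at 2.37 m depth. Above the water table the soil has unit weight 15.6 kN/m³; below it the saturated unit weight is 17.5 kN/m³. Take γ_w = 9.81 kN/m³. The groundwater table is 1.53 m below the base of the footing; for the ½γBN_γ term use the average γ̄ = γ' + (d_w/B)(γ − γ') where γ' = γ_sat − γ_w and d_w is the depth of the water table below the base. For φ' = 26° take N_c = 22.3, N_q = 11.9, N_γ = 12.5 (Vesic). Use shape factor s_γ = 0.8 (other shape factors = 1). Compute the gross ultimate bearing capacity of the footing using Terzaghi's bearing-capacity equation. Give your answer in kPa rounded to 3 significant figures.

Effective surcharge at the founding depth q = γ·D_f = 15.6 × 2.37 = 36.972 kPa.
With d_w = 1.53 m < B, γ̄ = 7.69 + (1.53/3.8) × (15.6 − 7.69) = 10.875 kN/m³.
q_ult = q·N_q + 0.5·γ·B·N_γ·s_γ
     = 36.972 × 11.9 + 0.5 × 10.875 × 3.8 × 12.5 × 0.8
     = 439.97 + 206.62 = 646.59 kPa.

q_ult ≈ 647 kPa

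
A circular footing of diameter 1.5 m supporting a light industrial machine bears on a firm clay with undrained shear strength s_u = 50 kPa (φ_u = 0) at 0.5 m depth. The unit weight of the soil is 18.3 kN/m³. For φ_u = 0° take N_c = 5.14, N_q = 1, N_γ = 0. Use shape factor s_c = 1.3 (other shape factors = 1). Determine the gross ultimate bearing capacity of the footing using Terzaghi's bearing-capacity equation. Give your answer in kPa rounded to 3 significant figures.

Overburden at base level: q = 18.3 × 0.5 = 9.15 kPa.
Cohesion term c·N_c·s_c = 50 × 5.14 × 1.3 = 334.1 kPa; surcharge term q·N_q = 9.15 × 1 = 9.15 kPa.
q_ult = 334.1 + 9.15 = 343.25 kPa.

q_ult ≈ 343 kPa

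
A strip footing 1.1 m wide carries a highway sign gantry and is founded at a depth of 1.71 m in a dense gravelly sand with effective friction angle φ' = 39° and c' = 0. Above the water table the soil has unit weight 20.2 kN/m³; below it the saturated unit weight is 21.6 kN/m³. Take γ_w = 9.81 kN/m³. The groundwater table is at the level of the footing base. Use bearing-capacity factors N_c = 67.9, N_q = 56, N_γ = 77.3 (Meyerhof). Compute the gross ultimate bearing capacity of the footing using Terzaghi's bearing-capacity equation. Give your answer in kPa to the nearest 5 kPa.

q = γ·D_f = 20.2 × 1.71 = 34.542 kPa.
For the ½γBN_γ term take γ' = 21.6 − 9.81 = 11.79 kN/m³ (soil below base is submerged).
q·N_q = 34.542 × 56 = 1934.4 kPa
0.5·γ·B·N_γ = 0.5 × 11.79 × 1.1 × 77.3 = 501.25 kPa
q_ult = 1934.4 + 501.25 = 2435.6 kPa.

q_ult ≈ 2435 kPa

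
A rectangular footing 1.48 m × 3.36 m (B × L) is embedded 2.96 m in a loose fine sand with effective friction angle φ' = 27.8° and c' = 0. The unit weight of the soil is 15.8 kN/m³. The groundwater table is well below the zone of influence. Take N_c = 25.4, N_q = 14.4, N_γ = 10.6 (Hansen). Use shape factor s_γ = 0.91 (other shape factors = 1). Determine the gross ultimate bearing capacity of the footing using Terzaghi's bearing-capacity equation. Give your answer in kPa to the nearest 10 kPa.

Effective surcharge at the founding depth q = γ·D_f = 15.8 × 2.96 = 46.768 kPa.
q_ult = q·N_q + 0.5·γ·B·N_γ·s_γ
     = 46.768 × 14.4 + 0.5 × 15.8 × 1.48 × 10.6 × 0.91
     = 673.46 + 112.78 = 786.24 kPa.

q_ult ≈ 790 kPa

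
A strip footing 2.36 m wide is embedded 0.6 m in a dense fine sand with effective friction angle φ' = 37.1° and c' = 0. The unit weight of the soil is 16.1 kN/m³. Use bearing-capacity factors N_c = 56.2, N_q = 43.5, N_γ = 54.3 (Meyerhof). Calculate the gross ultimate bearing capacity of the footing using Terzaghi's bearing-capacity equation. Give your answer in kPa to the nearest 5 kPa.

q_ult ≈ 1450 kPa

q = γ·D_f = 16.1 × 0.6 = 9.66 kPa.
q·N_q = 9.66 × 43.5 = 420.21 kPa
0.5·γ·B·N_γ = 0.5 × 16.1 × 2.36 × 54.3 = 1031.6 kPa
q_ult = 420.21 + 1031.6 = 1451.8 kPa.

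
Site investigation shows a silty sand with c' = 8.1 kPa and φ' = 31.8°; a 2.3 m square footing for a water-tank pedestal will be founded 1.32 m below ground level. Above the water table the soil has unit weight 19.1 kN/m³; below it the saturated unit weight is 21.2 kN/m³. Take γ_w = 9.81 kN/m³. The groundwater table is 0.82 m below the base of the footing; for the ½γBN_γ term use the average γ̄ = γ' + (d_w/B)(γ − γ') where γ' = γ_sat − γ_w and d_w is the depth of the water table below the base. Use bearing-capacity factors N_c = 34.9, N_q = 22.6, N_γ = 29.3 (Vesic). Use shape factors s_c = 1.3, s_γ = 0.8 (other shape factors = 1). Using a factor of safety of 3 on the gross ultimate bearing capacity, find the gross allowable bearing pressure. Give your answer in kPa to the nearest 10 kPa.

Overburden at base level: q = 19.1 × 1.32 = 25.212 kPa.
The water table is 0.82 m below the base (< B = 2.3 m), so the ½γBN_γ term uses γ̄ = γ' + (d_w/B)(γ − γ') = 11.39 + (0.82/2.3)(19.1 − 11.39) = 14.139 kN/m³.
Cohesion term c·N_c·s_c = 8.1 × 34.9 × 1.3 = 367.5 kPa; surcharge term q·N_q = 25.212 × 22.6 = 569.79 kPa; self-weight term 0.5·γ·B·N_γ·s_γ = 0.5 × 14.139 × 2.3 × 29.3 × 0.8 = 381.13 kPa.
q_ult = 367.5 + 569.79 + 381.13 = 1318.4 kPa.
q_all = 1318.4 / 3 = 439.47 kPa.

q_all ≈ 440 kPa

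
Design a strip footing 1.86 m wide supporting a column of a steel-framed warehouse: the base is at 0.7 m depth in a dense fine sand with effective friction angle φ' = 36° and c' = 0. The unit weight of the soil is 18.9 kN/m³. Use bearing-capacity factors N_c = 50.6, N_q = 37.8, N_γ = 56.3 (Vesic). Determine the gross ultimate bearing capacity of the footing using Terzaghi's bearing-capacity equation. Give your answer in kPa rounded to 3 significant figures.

q_ult ≈ 1490 kPa

Overburden at base level: q = 18.9 × 0.7 = 13.23 kPa.
Surcharge term q·N_q = 13.23 × 37.8 = 500.09 kPa; self-weight term 0.5·γ·B·N_γ = 0.5 × 18.9 × 1.86 × 56.3 = 989.59 kPa.
q_ult = 500.09 + 989.59 = 1489.7 kPa.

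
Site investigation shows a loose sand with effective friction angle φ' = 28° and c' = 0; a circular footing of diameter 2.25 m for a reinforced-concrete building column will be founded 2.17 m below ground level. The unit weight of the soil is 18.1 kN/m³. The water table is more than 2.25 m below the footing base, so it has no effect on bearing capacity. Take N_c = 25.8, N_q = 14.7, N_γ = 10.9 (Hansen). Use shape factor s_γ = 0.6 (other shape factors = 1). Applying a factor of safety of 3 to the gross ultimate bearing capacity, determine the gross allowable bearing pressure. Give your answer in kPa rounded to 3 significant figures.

q_all ≈ 237 kPa

Overburden at base level: q = 18.1 × 2.17 = 39.277 kPa.
Surcharge term q·N_q = 39.277 × 14.7 = 577.37 kPa; self-weight term 0.5·γ·B·N_γ·s_γ = 0.5 × 18.1 × 2.25 × 10.9 × 0.6 = 133.17 kPa.
q_ult = 577.37 + 133.17 = 710.54 kPa.
q_all = q_ult / FS = 710.54 / 3 = 236.85 kPa.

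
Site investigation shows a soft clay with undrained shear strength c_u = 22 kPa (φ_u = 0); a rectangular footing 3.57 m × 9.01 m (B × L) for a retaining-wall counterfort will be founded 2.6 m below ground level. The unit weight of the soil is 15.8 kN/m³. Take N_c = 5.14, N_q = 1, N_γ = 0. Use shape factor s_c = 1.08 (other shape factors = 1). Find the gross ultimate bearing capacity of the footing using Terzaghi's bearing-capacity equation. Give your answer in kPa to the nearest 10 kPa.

q_ult ≈ 160 kPa

q = γ·D_f = 15.8 × 2.6 = 41.08 kPa.
c·N_c·s_c = 22 × 5.14 × 1.08 = 122.13 kPa
q·N_q = 41.08 × 1 = 41.08 kPa
q_ult = 122.13 + 41.08 = 163.21 kPa.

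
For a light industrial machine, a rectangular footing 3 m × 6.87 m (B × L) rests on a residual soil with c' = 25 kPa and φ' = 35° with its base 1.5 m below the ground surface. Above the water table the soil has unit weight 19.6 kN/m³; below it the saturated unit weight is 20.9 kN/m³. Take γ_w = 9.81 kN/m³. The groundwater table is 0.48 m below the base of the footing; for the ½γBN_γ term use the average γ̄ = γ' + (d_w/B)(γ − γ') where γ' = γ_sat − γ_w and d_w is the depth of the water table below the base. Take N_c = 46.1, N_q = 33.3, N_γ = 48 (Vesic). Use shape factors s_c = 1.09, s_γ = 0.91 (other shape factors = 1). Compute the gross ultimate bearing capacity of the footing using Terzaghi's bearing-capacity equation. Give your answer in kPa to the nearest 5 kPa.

q_ult ≈ 3050 kPa

q = γ·D_f = 19.6 × 1.5 = 29.4 kPa.
γ' = 11.09 kN/m³; averaging over the depth B below the base, γ̄ = γ' + (d_w/B)(γ − γ') = 12.452 kN/m³.
c·N_c·s_c = 25 × 46.1 × 1.09 = 1256.2 kPa
q·N_q = 29.4 × 33.3 = 979.02 kPa
0.5·γ·B·N_γ·s_γ = 0.5 × 12.452 × 3 × 48 × 0.91 = 815.83 kPa
q_ult = 1256.2 + 979.02 + 815.83 = 3051.1 kPa.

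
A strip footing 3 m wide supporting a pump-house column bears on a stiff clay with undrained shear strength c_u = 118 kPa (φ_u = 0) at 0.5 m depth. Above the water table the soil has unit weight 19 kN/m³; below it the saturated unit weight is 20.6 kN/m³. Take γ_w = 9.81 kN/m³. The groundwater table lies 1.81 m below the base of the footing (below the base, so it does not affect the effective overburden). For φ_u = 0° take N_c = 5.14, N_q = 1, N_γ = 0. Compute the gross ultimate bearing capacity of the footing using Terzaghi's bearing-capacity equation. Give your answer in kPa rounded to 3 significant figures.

q = γ·D_f = 19 × 0.5 = 9.5 kPa.
c·N_c = 118 × 5.14 = 606.52 kPa
q·N_q = 9.5 × 1 = 9.5 kPa
q_ult = 606.52 + 9.5 = 616.02 kPa.

q_ult ≈ 616 kPa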